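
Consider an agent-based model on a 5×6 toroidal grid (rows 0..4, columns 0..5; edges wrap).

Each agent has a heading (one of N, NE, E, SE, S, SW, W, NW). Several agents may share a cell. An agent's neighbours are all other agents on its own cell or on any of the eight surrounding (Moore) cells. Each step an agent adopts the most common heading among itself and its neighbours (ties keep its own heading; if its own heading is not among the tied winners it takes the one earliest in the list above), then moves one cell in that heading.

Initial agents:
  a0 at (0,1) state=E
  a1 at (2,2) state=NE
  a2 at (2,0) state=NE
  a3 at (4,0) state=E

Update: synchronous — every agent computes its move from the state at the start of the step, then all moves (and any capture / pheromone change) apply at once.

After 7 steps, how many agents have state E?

3

t=1: a0@(0,2):E a1@(1,3):NE a2@(1,1):NE a3@(4,1):E
t=2: a0@(0,3):E a1@(0,4):NE a2@(0,2):NE a3@(4,2):E
t=3: a0@(0,4):E a1@(4,5):NE a2@(0,3):E a3@(4,3):E
t=4: a0@(0,5):E a1@(3,0):NE a2@(0,4):E a3@(4,4):E
t=5: a0@(0,0):E a1@(2,1):NE a2@(0,5):E a3@(4,5):E
t=6: a0@(0,1):E a1@(1,2):NE a2@(0,0):E a3@(4,0):E
t=7: a0@(0,2):E a1@(0,3):NE a2@(0,1):E a3@(4,1):E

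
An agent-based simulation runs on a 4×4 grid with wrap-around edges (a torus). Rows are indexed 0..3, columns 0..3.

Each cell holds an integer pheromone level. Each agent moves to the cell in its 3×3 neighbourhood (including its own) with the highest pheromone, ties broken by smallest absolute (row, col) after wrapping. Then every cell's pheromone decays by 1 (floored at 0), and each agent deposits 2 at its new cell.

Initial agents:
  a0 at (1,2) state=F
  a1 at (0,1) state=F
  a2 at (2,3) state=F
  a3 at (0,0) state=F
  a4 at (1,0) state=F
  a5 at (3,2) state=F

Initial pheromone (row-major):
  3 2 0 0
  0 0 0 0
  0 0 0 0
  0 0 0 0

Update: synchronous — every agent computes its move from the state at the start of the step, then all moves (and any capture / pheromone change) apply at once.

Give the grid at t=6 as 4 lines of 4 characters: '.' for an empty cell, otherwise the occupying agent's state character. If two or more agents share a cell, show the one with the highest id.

t=1: a0@(0,1) a1@(0,0) a2@(1,0) a3@(0,0) a4@(0,0) a5@(0,1) | pheromone: 8 5 0 0 / 2 0 0 0 / 0 0 0 0 / 0 0 0 0
t=2: a0@(0,0) a1@(0,0) a2@(0,0) a3@(0,0) a4@(0,0) a5@(0,0) | pheromone: 19 4 0 0 / 1 0 0 0 / 0 0 0 0 / 0 0 0 0
t=3: a0@(0,0) a1@(0,0) a2@(0,0) a3@(0,0) a4@(0,0) a5@(0,0) | pheromone: 30 3 0 0 / 0 0 0 0 / 0 0 0 0 / 0 0 0 0
t=4: a0@(0,0) a1@(0,0) a2@(0,0) a3@(0,0) a4@(0,0) a5@(0,0) | pheromone: 41 2 0 0 / 0 0 0 0 / 0 0 0 0 / 0 0 0 0
t=5: a0@(0,0) a1@(0,0) a2@(0,0) a3@(0,0) a4@(0,0) a5@(0,0) | pheromone: 52 1 0 0 / 0 0 0 0 / 0 0 0 0 / 0 0 0 0
t=6: a0@(0,0) a1@(0,0) a2@(0,0) a3@(0,0) a4@(0,0) a5@(0,0) | pheromone: 63 0 0 0 / 0 0 0 0 / 0 0 0 0 / 0 0 0 0

F...
....
....
....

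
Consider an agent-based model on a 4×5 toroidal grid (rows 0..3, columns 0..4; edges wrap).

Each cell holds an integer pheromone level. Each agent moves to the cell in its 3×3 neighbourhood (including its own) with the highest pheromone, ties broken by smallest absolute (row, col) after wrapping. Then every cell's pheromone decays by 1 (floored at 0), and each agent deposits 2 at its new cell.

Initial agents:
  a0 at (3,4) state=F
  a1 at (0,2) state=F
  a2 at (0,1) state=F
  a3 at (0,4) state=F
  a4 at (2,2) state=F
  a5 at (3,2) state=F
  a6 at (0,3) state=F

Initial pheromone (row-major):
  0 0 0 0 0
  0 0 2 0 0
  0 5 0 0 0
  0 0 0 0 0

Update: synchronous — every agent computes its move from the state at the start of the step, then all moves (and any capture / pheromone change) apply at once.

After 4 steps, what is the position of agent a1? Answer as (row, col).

t=1: a0@(0,0) a1@(1,2) a2@(1,2) a3@(0,0) a4@(2,1) a5@(2,1) a6@(1,2) | pheromone: 4 0 0 0 0 / 0 0 7 0 0 / 0 8 0 0 0 / 0 0 0 0 0
t=2: a0@(0,0) a1@(2,1) a2@(2,1) a3@(0,0) a4@(2,1) a5@(2,1) a6@(2,1) | pheromone: 7 0 0 0 0 / 0 0 6 0 0 / 0 17 0 0 0 / 0 0 0 0 0
t=3: a0@(0,0) a1@(2,1) a2@(2,1) a3@(0,0) a4@(2,1) a5@(2,1) a6@(2,1) | pheromone: 10 0 0 0 0 / 0 0 5 0 0 / 0 26 0 0 0 / 0 0 0 0 0
t=4: a0@(0,0) a1@(2,1) a2@(2,1) a3@(0,0) a4@(2,1) a5@(2,1) a6@(2,1) | pheromone: 13 0 0 0 0 / 0 0 4 0 0 / 0 35 0 0 0 / 0 0 0 0 0

(2, 1)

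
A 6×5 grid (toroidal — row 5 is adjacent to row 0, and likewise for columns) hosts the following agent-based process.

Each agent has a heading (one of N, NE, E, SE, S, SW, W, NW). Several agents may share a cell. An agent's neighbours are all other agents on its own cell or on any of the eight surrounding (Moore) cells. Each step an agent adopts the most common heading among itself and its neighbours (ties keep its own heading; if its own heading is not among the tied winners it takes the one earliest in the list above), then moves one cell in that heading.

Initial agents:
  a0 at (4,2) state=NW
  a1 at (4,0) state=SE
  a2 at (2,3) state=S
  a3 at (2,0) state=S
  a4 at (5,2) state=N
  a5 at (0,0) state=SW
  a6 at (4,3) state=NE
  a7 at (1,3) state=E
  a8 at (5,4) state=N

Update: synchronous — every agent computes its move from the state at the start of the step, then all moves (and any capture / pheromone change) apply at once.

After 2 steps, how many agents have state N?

4

t=1: a0@(3,1):NW a1@(5,1):SE a2@(3,3):S a3@(3,0):S a4@(4,2):N a5@(1,4):SW a6@(3,3):N a7@(1,4):E a8@(4,4):N
t=2: a0@(2,0):NW a1@(0,2):SE a2@(2,3):N a3@(4,0):S a4@(3,2):N a5@(2,3):SW a6@(2,3):N a7@(1,0):E a8@(3,4):N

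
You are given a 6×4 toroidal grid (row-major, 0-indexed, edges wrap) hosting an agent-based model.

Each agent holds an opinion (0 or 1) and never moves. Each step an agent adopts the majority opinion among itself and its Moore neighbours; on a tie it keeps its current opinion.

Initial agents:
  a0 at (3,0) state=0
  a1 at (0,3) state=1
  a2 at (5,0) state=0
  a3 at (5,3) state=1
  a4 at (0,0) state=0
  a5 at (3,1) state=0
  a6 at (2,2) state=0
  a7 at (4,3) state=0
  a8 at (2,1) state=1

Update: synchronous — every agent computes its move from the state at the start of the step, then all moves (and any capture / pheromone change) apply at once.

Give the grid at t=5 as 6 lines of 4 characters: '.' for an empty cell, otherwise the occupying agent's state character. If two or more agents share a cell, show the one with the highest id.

0..0
....
.00.
00..
...0
0..0

t=1: a0@(3,0):0 a1@(0,3):1 a2@(5,0):0 a3@(5,3):0 a4@(0,0):0 a5@(3,1):0 a6@(2,2):0 a7@(4,3):0 a8@(2,1):0
t=2: a0@(3,0):0 a1@(0,3):0 a2@(5,0):0 a3@(5,3):0 a4@(0,0):0 a5@(3,1):0 a6@(2,2):0 a7@(4,3):0 a8@(2,1):0
t=3: (unchanged — steady state)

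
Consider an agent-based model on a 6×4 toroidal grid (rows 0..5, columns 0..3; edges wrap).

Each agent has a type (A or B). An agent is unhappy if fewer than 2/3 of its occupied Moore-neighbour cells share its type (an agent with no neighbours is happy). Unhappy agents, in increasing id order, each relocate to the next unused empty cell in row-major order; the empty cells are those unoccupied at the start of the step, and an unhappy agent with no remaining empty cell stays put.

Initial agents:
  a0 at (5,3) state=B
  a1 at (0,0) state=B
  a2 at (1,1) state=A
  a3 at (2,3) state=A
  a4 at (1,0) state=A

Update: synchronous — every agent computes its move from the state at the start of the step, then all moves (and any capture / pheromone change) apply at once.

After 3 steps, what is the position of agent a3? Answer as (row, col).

t=1: a0@(5,3):B a1@(0,1):B a2@(0,2):A a3@(2,3):A a4@(1,0):A
t=2: a0@(0,0):B a1@(0,3):B a2@(1,1):A a3@(2,3):A a4@(1,2):A
t=3: a0@(0,1):B a1@(0,2):B a2@(1,0):A a3@(2,3):A a4@(1,2):A

(2, 3)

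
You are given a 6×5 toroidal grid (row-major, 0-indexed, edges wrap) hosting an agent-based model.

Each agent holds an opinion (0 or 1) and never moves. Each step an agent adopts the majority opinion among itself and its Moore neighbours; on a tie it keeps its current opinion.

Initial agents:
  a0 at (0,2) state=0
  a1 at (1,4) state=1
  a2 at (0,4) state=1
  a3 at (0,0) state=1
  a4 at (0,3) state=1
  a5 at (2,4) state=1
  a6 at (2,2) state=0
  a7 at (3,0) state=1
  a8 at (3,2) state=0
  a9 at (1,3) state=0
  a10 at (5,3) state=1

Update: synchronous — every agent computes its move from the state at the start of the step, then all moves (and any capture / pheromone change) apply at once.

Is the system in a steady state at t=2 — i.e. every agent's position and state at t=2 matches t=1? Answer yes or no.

t=1: a0@(0,2):0 a1@(1,4):1 a2@(0,4):1 a3@(0,0):1 a4@(0,3):1 a5@(2,4):1 a6@(2,2):0 a7@(3,0):1 a8@(3,2):0 a9@(1,3):1 a10@(5,3):1
t=2: a0@(0,2):1 a1@(1,4):1 a2@(0,4):1 a3@(0,0):1 a4@(0,3):1 a5@(2,4):1 a6@(2,2):0 a7@(3,0):1 a8@(3,2):0 a9@(1,3):1 a10@(5,3):1

no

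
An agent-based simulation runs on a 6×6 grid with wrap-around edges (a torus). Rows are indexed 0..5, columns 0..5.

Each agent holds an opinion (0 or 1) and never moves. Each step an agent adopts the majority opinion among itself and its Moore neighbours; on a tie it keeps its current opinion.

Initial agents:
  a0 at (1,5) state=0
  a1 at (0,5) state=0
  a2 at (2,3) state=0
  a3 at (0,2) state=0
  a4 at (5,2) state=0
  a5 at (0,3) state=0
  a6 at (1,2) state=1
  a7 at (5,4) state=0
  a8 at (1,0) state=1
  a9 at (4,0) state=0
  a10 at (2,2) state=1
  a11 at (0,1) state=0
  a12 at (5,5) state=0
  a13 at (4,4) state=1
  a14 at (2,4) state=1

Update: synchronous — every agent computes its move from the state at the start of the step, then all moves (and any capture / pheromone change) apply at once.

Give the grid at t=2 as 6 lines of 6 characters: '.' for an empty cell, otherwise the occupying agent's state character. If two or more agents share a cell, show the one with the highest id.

.000.0
0.0..0
..110.
......
0...0.
..0.00

t=1: a0@(1,5):0 a1@(0,5):0 a2@(2,3):1 a3@(0,2):0 a4@(5,2):0 a5@(0,3):0 a6@(1,2):0 a7@(5,4):0 a8@(1,0):0 a9@(4,0):0 a10@(2,2):1 a11@(0,1):0 a12@(5,5):0 a13@(4,4):0 a14@(2,4):0
t=2: (unchanged — steady state)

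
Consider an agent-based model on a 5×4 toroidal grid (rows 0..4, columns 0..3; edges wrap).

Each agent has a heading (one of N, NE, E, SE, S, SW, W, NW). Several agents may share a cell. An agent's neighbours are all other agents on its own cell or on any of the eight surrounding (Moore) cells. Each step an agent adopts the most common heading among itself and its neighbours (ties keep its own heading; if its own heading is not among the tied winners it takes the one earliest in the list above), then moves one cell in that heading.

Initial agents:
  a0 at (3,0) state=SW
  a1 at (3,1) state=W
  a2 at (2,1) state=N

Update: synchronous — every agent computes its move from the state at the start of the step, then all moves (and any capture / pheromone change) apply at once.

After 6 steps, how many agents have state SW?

t=1: a0@(4,3):SW a1@(3,0):W a2@(1,1):N
t=2: a0@(0,2):SW a1@(3,3):W a2@(0,1):N
t=3: a0@(1,1):SW a1@(3,2):W a2@(4,1):N
t=4: a0@(2,0):SW a1@(3,1):W a2@(3,1):N
t=5: a0@(3,3):SW a1@(3,0):W a2@(2,1):N
t=6: a0@(4,2):SW a1@(3,3):W a2@(1,1):N

1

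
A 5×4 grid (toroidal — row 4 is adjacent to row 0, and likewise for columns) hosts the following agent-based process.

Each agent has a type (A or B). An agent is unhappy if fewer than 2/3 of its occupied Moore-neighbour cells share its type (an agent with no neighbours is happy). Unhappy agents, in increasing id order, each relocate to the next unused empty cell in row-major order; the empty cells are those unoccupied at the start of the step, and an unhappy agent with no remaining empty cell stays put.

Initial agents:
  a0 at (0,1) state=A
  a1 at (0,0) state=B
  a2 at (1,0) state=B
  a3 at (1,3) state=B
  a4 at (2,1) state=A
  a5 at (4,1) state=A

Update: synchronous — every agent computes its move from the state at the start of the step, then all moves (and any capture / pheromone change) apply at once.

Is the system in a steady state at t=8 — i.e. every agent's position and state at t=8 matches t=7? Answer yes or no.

no

t=1: a0@(0,2):A a1@(0,3):B a2@(1,1):B a3@(1,3):B a4@(1,2):A a5@(2,0):A
t=2: a0@(0,0):A a1@(0,1):B a2@(1,0):B a3@(2,1):B a4@(2,2):A a5@(2,3):A
t=3: a0@(0,2):A a1@(0,3):B a2@(1,1):B a3@(1,2):B a4@(1,3):A a5@(2,0):A
t=4: a0@(0,0):A a1@(0,1):B a2@(1,0):B a3@(2,1):B a4@(2,2):A a5@(2,3):A
t=5: a0@(0,2):A a1@(0,3):B a2@(1,1):B a3@(1,2):B a4@(1,3):A a5@(2,0):A
t=6: a0@(0,0):A a1@(0,1):B a2@(1,0):B a3@(2,1):B a4@(2,2):A a5@(2,3):A
t=7: a0@(0,2):A a1@(0,3):B a2@(1,1):B a3@(1,2):B a4@(1,3):A a5@(2,0):A
t=8: a0@(0,0):A a1@(0,1):B a2@(1,0):B a3@(2,1):B a4@(2,2):A a5@(2,3):A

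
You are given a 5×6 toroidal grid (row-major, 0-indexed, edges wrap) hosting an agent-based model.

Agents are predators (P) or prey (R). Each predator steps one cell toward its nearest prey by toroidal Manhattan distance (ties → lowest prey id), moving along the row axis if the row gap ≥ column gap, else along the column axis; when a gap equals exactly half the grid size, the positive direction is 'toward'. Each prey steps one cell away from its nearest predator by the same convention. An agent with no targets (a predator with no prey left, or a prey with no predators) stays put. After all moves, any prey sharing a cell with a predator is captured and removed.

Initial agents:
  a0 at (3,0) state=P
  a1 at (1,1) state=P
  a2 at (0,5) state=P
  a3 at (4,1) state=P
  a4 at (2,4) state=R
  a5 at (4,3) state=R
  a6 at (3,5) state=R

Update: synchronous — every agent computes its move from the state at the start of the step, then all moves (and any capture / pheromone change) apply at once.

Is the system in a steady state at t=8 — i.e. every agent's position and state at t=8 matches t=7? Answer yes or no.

t=1: a0@(3,5):P a1@(1,2):P a2@(4,5):P a3@(4,2):P a4@(2,3):R a5@(4,4):R a6@(3,4):R
t=2: a0@(3,4):P a1@(2,2):P a2@(4,4):P a3@(4,3):P a4@(3,3):R a6@(3,3):R
t=3: a0@(3,3):P a1@(3,2):P a2@(3,4):P a3@(3,3):P
t=4: (unchanged — steady state)

yes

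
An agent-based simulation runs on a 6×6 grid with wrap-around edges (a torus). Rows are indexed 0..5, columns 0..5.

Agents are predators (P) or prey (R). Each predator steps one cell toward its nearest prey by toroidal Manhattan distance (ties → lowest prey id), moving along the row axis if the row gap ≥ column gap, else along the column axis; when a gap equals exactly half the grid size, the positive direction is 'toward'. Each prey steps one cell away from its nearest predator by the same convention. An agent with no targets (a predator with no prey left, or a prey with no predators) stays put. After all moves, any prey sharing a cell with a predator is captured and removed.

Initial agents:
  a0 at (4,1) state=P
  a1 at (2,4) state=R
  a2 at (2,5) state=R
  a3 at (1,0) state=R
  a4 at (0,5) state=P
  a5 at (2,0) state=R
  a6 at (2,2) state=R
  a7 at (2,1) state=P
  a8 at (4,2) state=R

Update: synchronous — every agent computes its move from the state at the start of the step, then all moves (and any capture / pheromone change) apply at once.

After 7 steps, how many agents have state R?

t=1: a0@(4,2):P a1@(3,4):R a2@(3,5):R a4@(1,5):P a5@(2,5):R a6@(2,3):R a7@(2,0):P a8@(4,3):R
t=2: a0@(4,3):P a1@(3,5):R a2@(4,5):R a4@(2,5):P a5@(3,5):R a6@(1,3):R a7@(2,5):P a8@(4,4):R
t=3: a0@(4,4):P a1@(4,5):R a2@(4,0):R a4@(3,5):P a5@(4,5):R a6@(0,3):R a7@(3,5):P a8@(4,5):R
t=4: a0@(4,5):P a1@(4,0):R a2@(4,1):R a4@(4,5):P a5@(4,0):R a6@(1,3):R a7@(4,5):P a8@(4,0):R
t=5: a0@(4,0):P a1@(4,1):R a2@(4,2):R a4@(4,0):P a5@(4,1):R a6@(0,3):R a7@(4,0):P a8@(4,1):R
t=6: a0@(4,1):P a1@(4,2):R a2@(4,3):R a4@(4,1):P a5@(4,2):R a6@(0,2):R a7@(4,1):P a8@(4,2):R
t=7: a0@(4,2):P a1@(4,3):R a2@(4,4):R a4@(4,2):P a5@(4,3):R a6@(1,2):R a7@(4,2):P a8@(4,3):R

5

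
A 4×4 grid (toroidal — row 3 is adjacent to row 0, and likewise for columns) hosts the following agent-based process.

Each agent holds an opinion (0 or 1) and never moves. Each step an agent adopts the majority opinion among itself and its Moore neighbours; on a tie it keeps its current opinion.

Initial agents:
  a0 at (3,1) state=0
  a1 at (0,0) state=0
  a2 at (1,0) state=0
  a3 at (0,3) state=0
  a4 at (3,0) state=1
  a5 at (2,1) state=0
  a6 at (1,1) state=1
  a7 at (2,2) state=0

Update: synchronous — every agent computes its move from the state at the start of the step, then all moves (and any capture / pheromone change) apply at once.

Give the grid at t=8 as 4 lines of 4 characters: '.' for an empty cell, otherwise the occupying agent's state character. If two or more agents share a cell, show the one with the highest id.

t=1: a0@(3,1):0 a1@(0,0):0 a2@(1,0):0 a3@(0,3):0 a4@(3,0):0 a5@(2,1):0 a6@(1,1):0 a7@(2,2):0
t=2: (unchanged — steady state)

0..0
00..
.00.
00..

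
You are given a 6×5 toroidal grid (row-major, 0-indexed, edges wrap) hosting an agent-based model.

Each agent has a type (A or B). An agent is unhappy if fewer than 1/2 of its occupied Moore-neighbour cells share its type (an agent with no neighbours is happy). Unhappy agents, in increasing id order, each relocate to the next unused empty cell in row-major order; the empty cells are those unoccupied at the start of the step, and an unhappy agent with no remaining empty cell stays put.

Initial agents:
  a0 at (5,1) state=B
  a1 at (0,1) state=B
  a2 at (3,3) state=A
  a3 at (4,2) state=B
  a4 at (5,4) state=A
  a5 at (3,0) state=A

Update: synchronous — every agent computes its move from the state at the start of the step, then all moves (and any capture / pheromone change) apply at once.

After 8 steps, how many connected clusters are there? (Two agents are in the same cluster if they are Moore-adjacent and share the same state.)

t=1: a0@(5,1):B a1@(0,1):B a2@(0,0):A a3@(4,2):B a4@(5,4):A a5@(3,0):A
t=2: a0@(5,1):B a1@(0,1):B a2@(0,2):A a3@(4,2):B a4@(5,4):A a5@(3,0):A
t=3: a0@(5,1):B a1@(0,1):B a2@(0,0):A a3@(4,2):B a4@(5,4):A a5@(3,0):A
t=4: a0@(5,1):B a1@(0,1):B a2@(0,2):A a3@(4,2):B a4@(5,4):A a5@(3,0):A
t=5: a0@(5,1):B a1@(0,1):B a2@(0,0):A a3@(4,2):B a4@(5,4):A a5@(3,0):A
t=6: a0@(5,1):B a1@(0,1):B a2@(0,2):A a3@(4,2):B a4@(5,4):A a5@(3,0):A
t=7: a0@(5,1):B a1@(0,1):B a2@(0,0):A a3@(4,2):B a4@(5,4):A a5@(3,0):A
t=8: a0@(5,1):B a1@(0,1):B a2@(0,2):A a3@(4,2):B a4@(5,4):A a5@(3,0):A

4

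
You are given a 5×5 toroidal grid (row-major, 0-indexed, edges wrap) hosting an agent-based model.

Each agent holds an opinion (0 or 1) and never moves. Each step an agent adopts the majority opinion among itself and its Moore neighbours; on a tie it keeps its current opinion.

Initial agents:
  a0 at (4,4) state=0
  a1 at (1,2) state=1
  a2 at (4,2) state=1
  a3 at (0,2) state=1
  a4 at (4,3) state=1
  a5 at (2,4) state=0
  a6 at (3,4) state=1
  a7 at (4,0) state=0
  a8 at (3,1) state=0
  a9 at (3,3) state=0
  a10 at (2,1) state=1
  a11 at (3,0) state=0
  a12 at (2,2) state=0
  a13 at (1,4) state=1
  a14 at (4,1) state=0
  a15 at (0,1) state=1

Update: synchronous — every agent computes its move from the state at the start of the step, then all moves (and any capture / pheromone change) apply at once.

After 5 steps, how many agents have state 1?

6

t=1: a0@(4,4):0 a1@(1,2):1 a2@(4,2):1 a3@(0,2):1 a4@(4,3):1 a5@(2,4):0 a6@(3,4):0 a7@(4,0):0 a8@(3,1):0 a9@(3,3):0 a10@(2,1):0 a11@(3,0):0 a12@(2,2):0 a13@(1,4):1 a14@(4,1):0 a15@(0,1):1
t=2: (unchanged — steady state)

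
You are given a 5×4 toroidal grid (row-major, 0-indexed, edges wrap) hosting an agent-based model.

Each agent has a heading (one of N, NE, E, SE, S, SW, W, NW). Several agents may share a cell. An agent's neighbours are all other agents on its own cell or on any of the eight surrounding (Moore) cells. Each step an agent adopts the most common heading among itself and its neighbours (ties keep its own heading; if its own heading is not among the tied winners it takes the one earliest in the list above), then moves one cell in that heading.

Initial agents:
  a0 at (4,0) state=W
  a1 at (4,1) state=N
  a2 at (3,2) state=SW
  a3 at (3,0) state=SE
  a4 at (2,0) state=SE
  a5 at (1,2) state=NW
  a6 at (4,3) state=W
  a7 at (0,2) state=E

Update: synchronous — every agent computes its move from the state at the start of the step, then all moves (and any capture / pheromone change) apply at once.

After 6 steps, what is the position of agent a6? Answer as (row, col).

(3, 1)

t=1: a0@(4,3):W a1@(3,1):N a2@(4,1):SW a3@(4,1):SE a4@(3,1):SE a5@(0,1):NW a6@(4,2):W a7@(0,3):E
t=2: a0@(4,2):W a1@(4,2):SE a2@(0,2):SE a3@(0,2):SE a4@(4,2):SE a5@(4,0):NW a6@(4,1):W a7@(0,2):W
t=3: a0@(0,3):SE a1@(0,3):SE a2@(1,3):SE a3@(1,3):SE a4@(0,3):SE a5@(3,3):NW a6@(0,2):SE a7@(1,3):SE
t=4: a0@(1,0):SE a1@(1,0):SE a2@(2,0):SE a3@(2,0):SE a4@(1,0):SE a5@(2,2):NW a6@(1,3):SE a7@(2,0):SE
t=5: a0@(2,1):SE a1@(2,1):SE a2@(3,1):SE a3@(3,1):SE a4@(2,1):SE a5@(1,1):NW a6@(2,0):SE a7@(3,1):SE
t=6: a0@(3,2):SE a1@(3,2):SE a2@(4,2):SE a3@(4,2):SE a4@(3,2):SE a5@(2,2):SE a6@(3,1):SE a7@(4,2):SE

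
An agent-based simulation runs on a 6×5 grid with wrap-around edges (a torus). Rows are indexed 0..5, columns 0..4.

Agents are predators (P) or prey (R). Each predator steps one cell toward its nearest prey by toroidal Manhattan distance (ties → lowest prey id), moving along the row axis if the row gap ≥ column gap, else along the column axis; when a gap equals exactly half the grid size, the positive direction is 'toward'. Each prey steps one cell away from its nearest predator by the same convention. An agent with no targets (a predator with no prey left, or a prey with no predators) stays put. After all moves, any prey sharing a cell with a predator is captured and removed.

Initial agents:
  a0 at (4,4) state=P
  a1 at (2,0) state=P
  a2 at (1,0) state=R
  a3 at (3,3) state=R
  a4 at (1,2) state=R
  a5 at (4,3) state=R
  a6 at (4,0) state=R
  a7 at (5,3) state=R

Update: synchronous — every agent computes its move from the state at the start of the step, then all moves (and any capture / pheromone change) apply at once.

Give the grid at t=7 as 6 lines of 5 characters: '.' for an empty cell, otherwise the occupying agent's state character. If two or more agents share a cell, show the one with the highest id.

t=1: a0@(4,3):P a1@(1,0):P a2@(0,0):R a3@(2,3):R a4@(1,3):R a5@(4,2):R a6@(4,1):R a7@(0,3):R
t=2: a0@(4,2):P a1@(0,0):P a2@(5,0):R a3@(1,3):R a4@(1,2):R a5@(4,1):R a6@(4,0):R a7@(1,3):R
t=3: a0@(4,1):P a1@(5,0):P a2@(4,0):R a3@(1,2):R a4@(0,2):R a5@(4,0):R a6@(4,4):R a7@(1,2):R
t=4: a0@(4,0):P a1@(4,0):P a2@(4,4):R a3@(0,2):R a4@(1,2):R a5@(4,4):R a6@(4,3):R a7@(0,2):R
t=5: a0@(4,4):P a1@(4,4):P a2@(4,3):R a3@(1,2):R a4@(0,2):R a5@(4,3):R a6@(4,2):R a7@(1,2):R
t=6: a0@(4,3):P a1@(4,3):P a2@(4,2):R a3@(0,2):R a4@(1,2):R a5@(4,2):R a6@(4,1):R a7@(0,2):R
t=7: a0@(4,2):P a1@(4,2):P a2@(4,1):R a3@(1,2):R a4@(0,2):R a5@(4,1):R a6@(4,0):R a7@(1,2):R

..R..
..R..
.....
.....
RRP..
.....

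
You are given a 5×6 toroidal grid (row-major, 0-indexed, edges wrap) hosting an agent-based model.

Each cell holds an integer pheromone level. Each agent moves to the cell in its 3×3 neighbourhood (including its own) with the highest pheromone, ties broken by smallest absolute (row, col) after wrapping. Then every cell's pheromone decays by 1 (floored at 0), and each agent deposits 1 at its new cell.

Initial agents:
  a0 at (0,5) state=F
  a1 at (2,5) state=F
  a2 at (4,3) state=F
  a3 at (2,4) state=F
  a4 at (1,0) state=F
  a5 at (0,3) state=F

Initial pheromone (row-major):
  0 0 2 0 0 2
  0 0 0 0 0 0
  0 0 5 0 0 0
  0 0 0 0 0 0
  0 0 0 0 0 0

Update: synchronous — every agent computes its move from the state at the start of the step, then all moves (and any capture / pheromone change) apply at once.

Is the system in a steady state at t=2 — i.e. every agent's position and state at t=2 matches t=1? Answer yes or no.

no

t=1: a0@(0,5) a1@(1,0) a2@(0,2) a3@(1,3) a4@(0,5) a5@(0,2) | pheromone: 0 0 3 0 0 3 / 1 0 0 1 0 0 / 0 0 4 0 0 0 / 0 0 0 0 0 0 / 0 0 0 0 0 0
t=2: a0@(0,5) a1@(0,5) a2@(0,2) a3@(2,2) a4@(0,5) a5@(0,2) | pheromone: 0 0 4 0 0 5 / 0 0 0 0 0 0 / 0 0 4 0 0 0 / 0 0 0 0 0 0 / 0 0 0 0 0 0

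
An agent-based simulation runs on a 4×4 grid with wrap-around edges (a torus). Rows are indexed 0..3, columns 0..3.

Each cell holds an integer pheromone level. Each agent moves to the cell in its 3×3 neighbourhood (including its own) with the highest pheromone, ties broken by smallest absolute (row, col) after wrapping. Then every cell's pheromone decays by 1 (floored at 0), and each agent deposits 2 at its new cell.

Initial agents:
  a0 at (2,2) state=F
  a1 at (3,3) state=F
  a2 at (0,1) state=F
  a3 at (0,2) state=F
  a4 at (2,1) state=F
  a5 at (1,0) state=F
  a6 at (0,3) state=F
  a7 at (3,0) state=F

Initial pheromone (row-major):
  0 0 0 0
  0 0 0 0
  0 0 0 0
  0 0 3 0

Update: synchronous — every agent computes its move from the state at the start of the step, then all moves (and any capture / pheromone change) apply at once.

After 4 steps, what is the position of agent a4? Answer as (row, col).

t=1: a0@(3,2) a1@(3,2) a2@(3,2) a3@(3,2) a4@(3,2) a5@(0,0) a6@(3,2) a7@(0,0) | pheromone: 4 0 0 0 / 0 0 0 0 / 0 0 0 0 / 0 0 14 0
t=2: a0@(3,2) a1@(3,2) a2@(3,2) a3@(3,2) a4@(3,2) a5@(0,0) a6@(3,2) a7@(0,0) | pheromone: 7 0 0 0 / 0 0 0 0 / 0 0 0 0 / 0 0 25 0
t=3: a0@(3,2) a1@(3,2) a2@(3,2) a3@(3,2) a4@(3,2) a5@(0,0) a6@(3,2) a7@(0,0) | pheromone: 10 0 0 0 / 0 0 0 0 / 0 0 0 0 / 0 0 36 0
t=4: a0@(3,2) a1@(3,2) a2@(3,2) a3@(3,2) a4@(3,2) a5@(0,0) a6@(3,2) a7@(0,0) | pheromone: 13 0 0 0 / 0 0 0 0 / 0 0 0 0 / 0 0 47 0

(3, 2)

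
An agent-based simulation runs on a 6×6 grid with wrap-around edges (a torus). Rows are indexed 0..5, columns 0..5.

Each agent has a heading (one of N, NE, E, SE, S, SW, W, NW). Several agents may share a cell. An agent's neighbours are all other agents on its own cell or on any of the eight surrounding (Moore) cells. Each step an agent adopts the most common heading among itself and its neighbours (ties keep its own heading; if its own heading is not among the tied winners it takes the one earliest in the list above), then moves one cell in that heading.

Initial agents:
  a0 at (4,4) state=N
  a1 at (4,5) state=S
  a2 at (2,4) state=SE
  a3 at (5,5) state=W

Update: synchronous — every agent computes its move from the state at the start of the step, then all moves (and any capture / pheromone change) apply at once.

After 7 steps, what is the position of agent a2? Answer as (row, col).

(3, 5)

t=1: a0@(3,4):N a1@(5,5):S a2@(3,5):SE a3@(5,4):W
t=2: a0@(2,4):N a1@(0,5):S a2@(4,0):SE a3@(5,3):W
t=3: a0@(1,4):N a1@(1,5):S a2@(5,1):SE a3@(5,2):W
t=4: a0@(0,4):N a1@(2,5):S a2@(0,2):SE a3@(5,1):W
t=5: a0@(5,4):N a1@(3,5):S a2@(1,3):SE a3@(5,0):W
t=6: a0@(4,4):N a1@(4,5):S a2@(2,4):SE a3@(5,5):W
t=7: a0@(3,4):N a1@(5,5):S a2@(3,5):SE a3@(5,4):W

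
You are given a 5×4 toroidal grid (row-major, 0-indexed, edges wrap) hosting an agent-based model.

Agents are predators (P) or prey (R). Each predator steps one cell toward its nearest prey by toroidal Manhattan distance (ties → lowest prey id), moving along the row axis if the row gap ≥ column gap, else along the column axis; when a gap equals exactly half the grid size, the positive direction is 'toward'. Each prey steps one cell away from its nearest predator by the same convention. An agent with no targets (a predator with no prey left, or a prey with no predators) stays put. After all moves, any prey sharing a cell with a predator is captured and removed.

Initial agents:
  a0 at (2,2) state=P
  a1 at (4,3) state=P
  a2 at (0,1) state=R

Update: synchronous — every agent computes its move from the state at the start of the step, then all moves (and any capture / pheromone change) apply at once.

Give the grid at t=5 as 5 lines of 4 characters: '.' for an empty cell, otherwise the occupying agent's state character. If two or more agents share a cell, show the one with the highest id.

....
..R.
..P.
....
....

t=1: a0@(1,2):P a1@(4,0):P a2@(4,1):R
t=2: a0@(0,2):P a1@(4,1):P a2@(4,2):R
t=3: a0@(4,2):P a1@(4,2):P a2@(3,2):R
t=4: a0@(3,2):P a1@(3,2):P a2@(2,2):R
t=5: a0@(2,2):P a1@(2,2):P a2@(1,2):R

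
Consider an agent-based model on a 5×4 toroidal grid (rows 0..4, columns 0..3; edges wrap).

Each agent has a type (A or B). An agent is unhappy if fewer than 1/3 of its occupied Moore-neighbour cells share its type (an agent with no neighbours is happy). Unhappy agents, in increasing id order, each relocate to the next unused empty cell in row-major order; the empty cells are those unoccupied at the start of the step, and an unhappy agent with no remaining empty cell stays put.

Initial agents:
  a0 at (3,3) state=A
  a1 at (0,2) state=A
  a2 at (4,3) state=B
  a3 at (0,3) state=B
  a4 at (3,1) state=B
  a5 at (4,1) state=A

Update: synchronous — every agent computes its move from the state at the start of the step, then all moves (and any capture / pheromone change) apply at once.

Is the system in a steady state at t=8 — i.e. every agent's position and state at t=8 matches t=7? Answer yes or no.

yes

t=1: a0@(0,0):A a1@(0,2):A a2@(4,3):B a3@(0,3):B a4@(0,1):B a5@(4,1):A
t=2: a0@(1,0):A a1@(1,1):A a2@(4,3):B a3@(0,3):B a4@(1,2):B a5@(4,1):A
t=3: (unchanged — steady state)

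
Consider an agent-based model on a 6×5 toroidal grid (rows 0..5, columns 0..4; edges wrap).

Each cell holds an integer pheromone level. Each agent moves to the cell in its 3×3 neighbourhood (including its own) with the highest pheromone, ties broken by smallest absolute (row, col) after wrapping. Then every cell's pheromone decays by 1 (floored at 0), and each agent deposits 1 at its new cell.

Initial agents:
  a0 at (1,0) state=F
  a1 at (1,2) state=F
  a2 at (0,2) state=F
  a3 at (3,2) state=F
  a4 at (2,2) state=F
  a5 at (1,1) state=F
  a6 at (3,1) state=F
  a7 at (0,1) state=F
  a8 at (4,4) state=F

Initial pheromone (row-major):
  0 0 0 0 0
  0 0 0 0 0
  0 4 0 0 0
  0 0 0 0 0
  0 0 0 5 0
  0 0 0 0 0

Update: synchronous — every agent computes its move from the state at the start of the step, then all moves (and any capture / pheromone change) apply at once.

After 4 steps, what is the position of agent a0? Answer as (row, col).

(2, 1)

t=1: a0@(2,1) a1@(2,1) a2@(0,1) a3@(4,3) a4@(2,1) a5@(2,1) a6@(2,1) a7@(0,0) a8@(4,3) | pheromone: 1 1 0 0 0 / 0 0 0 0 0 / 0 8 0 0 0 / 0 0 0 0 0 / 0 0 0 6 0 / 0 0 0 0 0
t=2: a0@(2,1) a1@(2,1) a2@(0,0) a3@(4,3) a4@(2,1) a5@(2,1) a6@(2,1) a7@(0,0) a8@(4,3) | pheromone: 2 0 0 0 0 / 0 0 0 0 0 / 0 12 0 0 0 / 0 0 0 0 0 / 0 0 0 7 0 / 0 0 0 0 0
t=3: a0@(2,1) a1@(2,1) a2@(0,0) a3@(4,3) a4@(2,1) a5@(2,1) a6@(2,1) a7@(0,0) a8@(4,3) | pheromone: 3 0 0 0 0 / 0 0 0 0 0 / 0 16 0 0 0 / 0 0 0 0 0 / 0 0 0 8 0 / 0 0 0 0 0
t=4: a0@(2,1) a1@(2,1) a2@(0,0) a3@(4,3) a4@(2,1) a5@(2,1) a6@(2,1) a7@(0,0) a8@(4,3) | pheromone: 4 0 0 0 0 / 0 0 0 0 0 / 0 20 0 0 0 / 0 0 0 0 0 / 0 0 0 9 0 / 0 0 0 0 0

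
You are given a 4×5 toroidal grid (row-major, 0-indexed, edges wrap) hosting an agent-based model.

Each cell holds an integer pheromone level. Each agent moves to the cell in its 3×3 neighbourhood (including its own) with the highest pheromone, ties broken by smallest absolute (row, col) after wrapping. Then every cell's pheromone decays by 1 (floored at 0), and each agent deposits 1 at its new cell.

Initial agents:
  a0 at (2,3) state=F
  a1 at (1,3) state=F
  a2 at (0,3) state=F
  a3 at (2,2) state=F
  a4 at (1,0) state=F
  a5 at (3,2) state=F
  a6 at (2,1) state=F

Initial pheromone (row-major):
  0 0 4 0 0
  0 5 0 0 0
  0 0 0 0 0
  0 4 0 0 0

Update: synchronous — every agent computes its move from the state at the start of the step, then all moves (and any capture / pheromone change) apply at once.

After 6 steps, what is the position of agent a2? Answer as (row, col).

(1, 1)

t=1: a0@(1,2) a1@(0,2) a2@(0,2) a3@(1,1) a4@(1,1) a5@(0,2) a6@(1,1) | pheromone: 0 0 6 0 0 / 0 7 1 0 0 / 0 0 0 0 0 / 0 3 0 0 0
t=2: a0@(1,1) a1@(1,1) a2@(1,1) a3@(1,1) a4@(1,1) a5@(1,1) a6@(1,1) | pheromone: 0 0 5 0 0 / 0 13 0 0 0 / 0 0 0 0 0 / 0 2 0 0 0
t=3: a0@(1,1) a1@(1,1) a2@(1,1) a3@(1,1) a4@(1,1) a5@(1,1) a6@(1,1) | pheromone: 0 0 4 0 0 / 0 19 0 0 0 / 0 0 0 0 0 / 0 1 0 0 0
t=4: a0@(1,1) a1@(1,1) a2@(1,1) a3@(1,1) a4@(1,1) a5@(1,1) a6@(1,1) | pheromone: 0 0 3 0 0 / 0 25 0 0 0 / 0 0 0 0 0 / 0 0 0 0 0
t=5: a0@(1,1) a1@(1,1) a2@(1,1) a3@(1,1) a4@(1,1) a5@(1,1) a6@(1,1) | pheromone: 0 0 2 0 0 / 0 31 0 0 0 / 0 0 0 0 0 / 0 0 0 0 0
t=6: a0@(1,1) a1@(1,1) a2@(1,1) a3@(1,1) a4@(1,1) a5@(1,1) a6@(1,1) | pheromone: 0 0 1 0 0 / 0 37 0 0 0 / 0 0 0 0 0 / 0 0 0 0 0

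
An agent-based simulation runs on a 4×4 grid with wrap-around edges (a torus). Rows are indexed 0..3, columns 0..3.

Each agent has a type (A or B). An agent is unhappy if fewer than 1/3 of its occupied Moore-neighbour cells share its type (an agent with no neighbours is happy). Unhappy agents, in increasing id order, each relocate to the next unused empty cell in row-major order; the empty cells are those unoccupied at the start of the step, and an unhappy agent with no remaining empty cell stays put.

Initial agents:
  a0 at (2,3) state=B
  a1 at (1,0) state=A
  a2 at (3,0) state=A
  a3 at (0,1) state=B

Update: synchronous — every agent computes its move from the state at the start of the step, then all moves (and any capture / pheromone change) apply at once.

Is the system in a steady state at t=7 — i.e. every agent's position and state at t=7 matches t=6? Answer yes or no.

t=1: a0@(0,0):B a1@(0,2):A a2@(0,3):A a3@(1,1):B
t=2: (unchanged — steady state)

yes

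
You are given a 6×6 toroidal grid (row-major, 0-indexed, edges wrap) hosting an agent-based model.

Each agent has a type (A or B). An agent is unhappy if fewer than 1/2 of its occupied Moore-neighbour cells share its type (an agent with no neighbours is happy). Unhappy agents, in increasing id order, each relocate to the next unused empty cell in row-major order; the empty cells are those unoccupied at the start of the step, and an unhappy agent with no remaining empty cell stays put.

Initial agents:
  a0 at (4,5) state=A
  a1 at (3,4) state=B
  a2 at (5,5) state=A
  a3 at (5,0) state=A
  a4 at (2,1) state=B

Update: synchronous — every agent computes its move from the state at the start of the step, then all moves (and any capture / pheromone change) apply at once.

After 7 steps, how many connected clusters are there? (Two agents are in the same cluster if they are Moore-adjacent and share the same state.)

t=1: a0@(4,5):A a1@(0,0):B a2@(5,5):A a3@(5,0):A a4@(2,1):B
t=2: a0@(4,5):A a1@(0,1):B a2@(5,5):A a3@(5,0):A a4@(2,1):B
t=3: a0@(4,5):A a1@(0,0):B a2@(5,5):A a3@(5,0):A a4@(2,1):B
t=4: a0@(4,5):A a1@(0,1):B a2@(5,5):A a3@(5,0):A a4@(2,1):B
t=5: a0@(4,5):A a1@(0,0):B a2@(5,5):A a3@(5,0):A a4@(2,1):B
t=6: a0@(4,5):A a1@(0,1):B a2@(5,5):A a3@(5,0):A a4@(2,1):B
t=7: a0@(4,5):A a1@(0,0):B a2@(5,5):A a3@(5,0):A a4@(2,1):B

3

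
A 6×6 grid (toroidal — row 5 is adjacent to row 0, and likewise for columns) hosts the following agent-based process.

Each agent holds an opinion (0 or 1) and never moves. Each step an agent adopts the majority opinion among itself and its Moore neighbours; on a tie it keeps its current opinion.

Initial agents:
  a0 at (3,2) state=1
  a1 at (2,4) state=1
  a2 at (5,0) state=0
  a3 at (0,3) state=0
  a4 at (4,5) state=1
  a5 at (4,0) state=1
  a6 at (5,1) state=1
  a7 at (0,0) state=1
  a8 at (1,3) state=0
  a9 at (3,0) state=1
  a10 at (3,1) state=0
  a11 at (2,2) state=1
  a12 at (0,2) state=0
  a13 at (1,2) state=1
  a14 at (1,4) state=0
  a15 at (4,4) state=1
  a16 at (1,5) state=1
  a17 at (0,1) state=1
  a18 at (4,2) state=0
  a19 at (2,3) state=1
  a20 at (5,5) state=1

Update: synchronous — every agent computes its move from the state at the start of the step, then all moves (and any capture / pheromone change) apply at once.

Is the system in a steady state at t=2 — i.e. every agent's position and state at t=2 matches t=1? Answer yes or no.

t=1: a0@(3,2):1 a1@(2,4):1 a2@(5,0):1 a3@(0,3):0 a4@(4,5):1 a5@(4,0):1 a6@(5,1):1 a7@(0,0):1 a8@(1,3):0 a9@(3,0):1 a10@(3,1):1 a11@(2,2):1 a12@(0,2):0 a13@(1,2):1 a14@(1,4):0 a15@(4,4):1 a16@(1,5):1 a17@(0,1):1 a18@(4,2):0 a19@(2,3):1 a20@(5,5):1
t=2: a0@(3,2):1 a1@(2,4):1 a2@(5,0):1 a3@(0,3):0 a4@(4,5):1 a5@(4,0):1 a6@(5,1):1 a7@(0,0):1 a8@(1,3):0 a9@(3,0):1 a10@(3,1):1 a11@(2,2):1 a12@(0,2):0 a13@(1,2):1 a14@(1,4):0 a15@(4,4):1 a16@(1,5):1 a17@(0,1):1 a18@(4,2):1 a19@(2,3):1 a20@(5,5):1

no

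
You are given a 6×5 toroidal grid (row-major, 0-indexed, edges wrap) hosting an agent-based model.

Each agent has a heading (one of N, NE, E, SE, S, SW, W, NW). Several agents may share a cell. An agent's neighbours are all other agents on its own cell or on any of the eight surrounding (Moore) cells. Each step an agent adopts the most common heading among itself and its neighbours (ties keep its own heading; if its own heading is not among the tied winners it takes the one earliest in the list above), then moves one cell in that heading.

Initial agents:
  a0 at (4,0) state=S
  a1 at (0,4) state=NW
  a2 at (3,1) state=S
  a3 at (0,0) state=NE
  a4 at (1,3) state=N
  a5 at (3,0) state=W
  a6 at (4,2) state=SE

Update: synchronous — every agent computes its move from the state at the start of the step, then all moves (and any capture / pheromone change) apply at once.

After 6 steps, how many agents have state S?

6

t=1: a0@(5,0):S a1@(5,3):NW a2@(4,1):S a3@(5,1):NE a4@(0,3):N a5@(4,0):S a6@(5,3):SE
t=2: a0@(0,0):S a1@(4,2):NW a2@(5,1):S a3@(0,1):S a4@(5,3):N a5@(5,0):S a6@(0,4):SE
t=3: a0@(1,0):S a1@(3,1):NW a2@(0,1):S a3@(1,1):S a4@(4,3):N a5@(0,0):S a6@(1,4):S
t=4: a0@(2,0):S a1@(2,0):NW a2@(1,1):S a3@(2,1):S a4@(3,3):N a5@(1,0):S a6@(2,4):S
t=5: a0@(3,0):S a1@(3,0):S a2@(2,1):S a3@(3,1):S a4@(2,3):N a5@(2,0):S a6@(3,4):S
t=6: a0@(4,0):S a1@(4,0):S a2@(3,1):S a3@(4,1):S a4@(1,3):N a5@(3,0):S a6@(4,4):S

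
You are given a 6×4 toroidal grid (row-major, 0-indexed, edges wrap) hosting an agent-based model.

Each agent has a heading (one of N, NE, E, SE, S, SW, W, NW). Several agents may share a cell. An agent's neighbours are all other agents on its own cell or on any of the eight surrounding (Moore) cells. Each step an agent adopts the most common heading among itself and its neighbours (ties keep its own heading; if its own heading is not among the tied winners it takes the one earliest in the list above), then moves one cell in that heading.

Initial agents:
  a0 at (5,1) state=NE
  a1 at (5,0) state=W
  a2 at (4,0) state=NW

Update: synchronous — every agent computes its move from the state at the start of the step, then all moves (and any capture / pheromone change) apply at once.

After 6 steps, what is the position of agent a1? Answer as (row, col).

(5, 2)

t=1: a0@(4,2):NE a1@(5,3):W a2@(3,3):NW
t=2: a0@(3,3):NE a1@(5,2):W a2@(2,2):NW
t=3: a0@(2,0):NE a1@(5,1):W a2@(1,1):NW
t=4: a0@(1,1):NE a1@(5,0):W a2@(0,0):NW
t=5: a0@(0,2):NE a1@(5,3):W a2@(5,3):NW
t=6: a0@(5,3):NE a1@(5,2):W a2@(4,2):NW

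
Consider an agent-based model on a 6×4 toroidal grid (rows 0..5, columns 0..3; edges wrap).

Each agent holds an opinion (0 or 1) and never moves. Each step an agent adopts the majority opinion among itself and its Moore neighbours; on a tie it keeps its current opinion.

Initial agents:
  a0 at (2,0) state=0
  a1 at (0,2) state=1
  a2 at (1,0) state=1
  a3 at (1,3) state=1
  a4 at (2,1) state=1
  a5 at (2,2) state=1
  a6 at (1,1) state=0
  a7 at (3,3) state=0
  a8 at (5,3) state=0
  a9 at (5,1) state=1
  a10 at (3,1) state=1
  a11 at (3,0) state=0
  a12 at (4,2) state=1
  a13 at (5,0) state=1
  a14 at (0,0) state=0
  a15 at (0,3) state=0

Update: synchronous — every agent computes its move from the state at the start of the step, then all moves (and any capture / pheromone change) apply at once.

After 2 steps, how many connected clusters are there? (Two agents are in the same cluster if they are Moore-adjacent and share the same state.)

3

t=1: a0@(2,0):0 a1@(0,2):1 a2@(1,0):0 a3@(1,3):1 a4@(2,1):1 a5@(2,2):1 a6@(1,1):1 a7@(3,3):0 a8@(5,3):0 a9@(5,1):1 a10@(3,1):1 a11@(3,0):0 a12@(4,2):1 a13@(5,0):0 a14@(0,0):0 a15@(0,3):1
t=2: a0@(2,0):0 a1@(0,2):1 a2@(1,0):1 a3@(1,3):1 a4@(2,1):1 a5@(2,2):1 a6@(1,1):1 a7@(3,3):0 a8@(5,3):0 a9@(5,1):1 a10@(3,1):1 a11@(3,0):0 a12@(4,2):1 a13@(5,0):0 a14@(0,0):0 a15@(0,3):0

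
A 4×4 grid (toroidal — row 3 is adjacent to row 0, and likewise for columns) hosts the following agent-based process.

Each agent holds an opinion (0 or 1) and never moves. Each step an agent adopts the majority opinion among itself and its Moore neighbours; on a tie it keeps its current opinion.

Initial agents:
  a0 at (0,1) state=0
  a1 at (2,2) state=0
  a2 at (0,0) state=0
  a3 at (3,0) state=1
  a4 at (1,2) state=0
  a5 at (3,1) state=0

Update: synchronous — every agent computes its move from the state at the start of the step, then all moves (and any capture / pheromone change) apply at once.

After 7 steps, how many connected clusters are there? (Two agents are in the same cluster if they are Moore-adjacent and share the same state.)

1

t=1: a0@(0,1):0 a1@(2,2):0 a2@(0,0):0 a3@(3,0):0 a4@(1,2):0 a5@(3,1):0
t=2: (unchanged — steady state)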